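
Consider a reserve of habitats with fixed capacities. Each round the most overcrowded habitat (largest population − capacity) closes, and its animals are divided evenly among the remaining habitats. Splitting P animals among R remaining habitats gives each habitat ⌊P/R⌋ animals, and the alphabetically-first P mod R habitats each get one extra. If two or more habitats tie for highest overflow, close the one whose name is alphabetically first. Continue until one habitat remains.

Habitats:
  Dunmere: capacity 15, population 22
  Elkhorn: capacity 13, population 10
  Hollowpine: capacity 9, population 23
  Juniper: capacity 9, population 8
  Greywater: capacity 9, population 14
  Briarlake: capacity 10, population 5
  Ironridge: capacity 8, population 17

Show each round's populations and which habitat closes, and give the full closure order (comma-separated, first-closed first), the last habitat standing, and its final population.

Round 1: Briarlake=5 Dunmere=22 Elkhorn=10 Greywater=14 Hollowpine=23 Ironridge=17 Juniper=8 → close Hollowpine (overflow 14)
  23÷6 = 3 each, +1 to first 5
Round 2: Briarlake=9 Dunmere=26 Elkhorn=14 Greywater=18 Ironridge=21 Juniper=11 → close Ironridge (overflow 13)
  21÷5 = 4 each, +1 to first 1
Round 3: Briarlake=14 Dunmere=30 Elkhorn=18 Greywater=22 Juniper=15 → close Dunmere (overflow 15)
  30÷4 = 7 each, +1 to first 2
Round 4: Briarlake=22 Elkhorn=26 Greywater=29 Juniper=22 → close Greywater (overflow 20)
  29÷3 = 9 each, +1 to first 2
Round 5: Briarlake=32 Elkhorn=36 Juniper=31 → close Elkhorn (overflow 23)
  36÷2 = 18 each, +1 to first 0
Round 6: Briarlake=50 Juniper=49 → close Briarlake (overflow 40)
  50÷1 = 50 each, +1 to first 0

Closure order: Hollowpine, Ironridge, Dunmere, Greywater, Elkhorn, Briarlake
Last habitat: Juniper with 99 animals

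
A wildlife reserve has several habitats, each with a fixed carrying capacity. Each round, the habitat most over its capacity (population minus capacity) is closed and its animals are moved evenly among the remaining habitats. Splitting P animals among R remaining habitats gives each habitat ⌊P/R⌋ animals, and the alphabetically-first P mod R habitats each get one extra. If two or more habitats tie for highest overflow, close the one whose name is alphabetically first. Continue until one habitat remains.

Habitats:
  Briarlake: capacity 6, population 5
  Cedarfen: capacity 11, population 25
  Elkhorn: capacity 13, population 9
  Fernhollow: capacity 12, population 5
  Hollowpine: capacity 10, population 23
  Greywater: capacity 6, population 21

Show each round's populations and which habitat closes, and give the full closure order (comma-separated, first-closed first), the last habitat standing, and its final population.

Round 1: Briarlake=5 Cedarfen=25 Elkhorn=9 Fernhollow=5 Greywater=21 Hollowpine=23 → close Greywater (overflow 15)
  21÷5 = 4 each, +1 to first 1
Round 2: Briarlake=10 Cedarfen=29 Elkhorn=13 Fernhollow=9 Hollowpine=27 → close Cedarfen (overflow 18)
  29÷4 = 7 each, +1 to first 1
Round 3: Briarlake=18 Elkhorn=20 Fernhollow=16 Hollowpine=34 → close Hollowpine (overflow 24)
  34÷3 = 11 each, +1 to first 1
Round 4: Briarlake=30 Elkhorn=31 Fernhollow=27 → close Briarlake (overflow 24)
  30÷2 = 15 each, +1 to first 0
Round 5: Elkhorn=46 Fernhollow=42 → close Elkhorn (overflow 33)
  46÷1 = 46 each, +1 to first 0

Closure order: Greywater, Cedarfen, Hollowpine, Briarlake, Elkhorn
Last habitat: Fernhollow with 88 animals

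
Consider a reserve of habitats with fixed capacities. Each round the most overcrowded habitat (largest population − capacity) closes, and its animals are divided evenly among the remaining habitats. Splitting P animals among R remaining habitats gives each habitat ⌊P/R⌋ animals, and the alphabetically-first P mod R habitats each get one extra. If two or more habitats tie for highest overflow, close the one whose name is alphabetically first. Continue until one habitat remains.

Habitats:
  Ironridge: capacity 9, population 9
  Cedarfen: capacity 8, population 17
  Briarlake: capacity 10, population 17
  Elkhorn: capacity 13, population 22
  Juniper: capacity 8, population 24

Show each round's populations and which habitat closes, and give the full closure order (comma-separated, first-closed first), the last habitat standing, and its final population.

Round 1: Briarlake=17 Cedarfen=17 Elkhorn=22 Ironridge=9 Juniper=24 → close Juniper (overflow 16)
  24÷4 = 6 each, +1 to first 0
Round 2: Briarlake=23 Cedarfen=23 Elkhorn=28 Ironridge=15 → close Cedarfen (overflow 15)
  23÷3 = 7 each, +1 to first 2
Round 3: Briarlake=31 Elkhorn=36 Ironridge=22 → close Elkhorn (overflow 23)
  36÷2 = 18 each, +1 to first 0
Round 4: Briarlake=49 Ironridge=40 → close Briarlake (overflow 39)
  49÷1 = 49 each, +1 to first 0

Closure order: Juniper, Cedarfen, Elkhorn, Briarlake
Last habitat: Ironridge with 89 animals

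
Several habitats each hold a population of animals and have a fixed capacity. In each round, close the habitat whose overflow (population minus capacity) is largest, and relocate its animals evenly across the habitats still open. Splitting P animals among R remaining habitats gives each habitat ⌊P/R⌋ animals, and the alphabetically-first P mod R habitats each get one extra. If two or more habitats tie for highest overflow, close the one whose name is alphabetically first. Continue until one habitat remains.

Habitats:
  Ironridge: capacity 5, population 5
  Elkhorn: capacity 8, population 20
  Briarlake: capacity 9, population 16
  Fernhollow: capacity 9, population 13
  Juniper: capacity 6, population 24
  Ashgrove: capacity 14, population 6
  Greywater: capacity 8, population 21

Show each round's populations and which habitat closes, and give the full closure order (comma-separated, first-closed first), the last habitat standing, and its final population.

Round 1: Ashgrove=6 Briarlake=16 Elkhorn=20 Fernhollow=13 Greywater=21 Ironridge=5 Juniper=24 → close Juniper (overflow 18)
  24÷6 = 4 each, +1 to first 0
Round 2: Ashgrove=10 Briarlake=20 Elkhorn=24 Fernhollow=17 Greywater=25 Ironridge=9 → close Greywater (overflow 17)
  25÷5 = 5 each, +1 to first 0
Round 3: Ashgrove=15 Briarlake=25 Elkhorn=29 Fernhollow=22 Ironridge=14 → close Elkhorn (overflow 21)
  29÷4 = 7 each, +1 to first 1
Round 4: Ashgrove=23 Briarlake=32 Fernhollow=29 Ironridge=21 → close Briarlake (overflow 23)
  32÷3 = 10 each, +1 to first 2
Round 5: Ashgrove=34 Fernhollow=40 Ironridge=31 → close Fernhollow (overflow 31)
  40÷2 = 20 each, +1 to first 0
Round 6: Ashgrove=54 Ironridge=51 → close Ironridge (overflow 46)
  51÷1 = 51 each, +1 to first 0

Closure order: Juniper, Greywater, Elkhorn, Briarlake, Fernhollow, Ironridge
Last habitat: Ashgrove with 105 animals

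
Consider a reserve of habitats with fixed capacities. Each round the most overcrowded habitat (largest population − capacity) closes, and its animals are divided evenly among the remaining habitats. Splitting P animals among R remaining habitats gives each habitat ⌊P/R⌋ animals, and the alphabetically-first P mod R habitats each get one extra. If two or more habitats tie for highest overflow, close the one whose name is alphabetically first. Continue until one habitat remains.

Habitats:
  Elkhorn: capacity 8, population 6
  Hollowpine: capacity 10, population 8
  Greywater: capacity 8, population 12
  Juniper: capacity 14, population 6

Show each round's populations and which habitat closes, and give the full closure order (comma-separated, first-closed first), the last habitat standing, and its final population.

Closure order: Greywater, Elkhorn, Hollowpine
Last habitat: Juniper with 32 animals

Round 1: Elkhorn=6 Greywater=12 Hollowpine=8 Juniper=6 → close Greywater (overflow 4)
  12÷3 = 4 each, +1 to first 0
Round 2: Elkhorn=10 Hollowpine=12 Juniper=10 → close Elkhorn (overflow 2)
  10÷2 = 5 each, +1 to first 0
Round 3: Hollowpine=17 Juniper=15 → close Hollowpine (overflow 7)
  17÷1 = 17 each, +1 to first 0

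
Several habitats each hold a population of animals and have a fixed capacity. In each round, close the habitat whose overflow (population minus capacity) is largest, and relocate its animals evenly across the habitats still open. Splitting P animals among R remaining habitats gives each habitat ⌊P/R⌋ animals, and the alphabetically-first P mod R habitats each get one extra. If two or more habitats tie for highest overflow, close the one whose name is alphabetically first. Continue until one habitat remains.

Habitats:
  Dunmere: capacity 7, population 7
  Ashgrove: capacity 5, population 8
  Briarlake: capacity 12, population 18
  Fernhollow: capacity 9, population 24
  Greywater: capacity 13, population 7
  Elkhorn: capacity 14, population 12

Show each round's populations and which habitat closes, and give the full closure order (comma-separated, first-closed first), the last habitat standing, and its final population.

Closure order: Fernhollow, Briarlake, Ashgrove, Dunmere, Elkhorn
Last habitat: Greywater with 76 animals

Round 1: Ashgrove=8 Briarlake=18 Dunmere=7 Elkhorn=12 Fernhollow=24 Greywater=7 → close Fernhollow (overflow 15)
  24÷5 = 4 each, +1 to first 4
Round 2: Ashgrove=13 Briarlake=23 Dunmere=12 Elkhorn=17 Greywater=11 → close Briarlake (overflow 11)
  23÷4 = 5 each, +1 to first 3
Round 3: Ashgrove=19 Dunmere=18 Elkhorn=23 Greywater=16 → close Ashgrove (overflow 14)
  19÷3 = 6 each, +1 to first 1
Round 4: Dunmere=25 Elkhorn=29 Greywater=22 → close Dunmere (overflow 18)
  25÷2 = 12 each, +1 to first 1
Round 5: Elkhorn=42 Greywater=34 → close Elkhorn (overflow 28)
  42÷1 = 42 each, +1 to first 0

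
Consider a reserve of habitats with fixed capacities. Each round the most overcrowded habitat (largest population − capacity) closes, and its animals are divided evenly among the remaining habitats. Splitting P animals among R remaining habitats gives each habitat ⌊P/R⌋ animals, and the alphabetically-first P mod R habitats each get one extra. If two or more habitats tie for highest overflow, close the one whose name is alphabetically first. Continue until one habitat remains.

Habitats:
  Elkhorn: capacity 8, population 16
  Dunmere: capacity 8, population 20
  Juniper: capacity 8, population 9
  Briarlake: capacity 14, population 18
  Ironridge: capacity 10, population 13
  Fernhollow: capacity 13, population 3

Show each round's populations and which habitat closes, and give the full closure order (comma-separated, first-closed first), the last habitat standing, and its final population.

Closure order: Dunmere, Elkhorn, Briarlake, Ironridge, Juniper
Last habitat: Fernhollow with 79 animals

Round 1: Briarlake=18 Dunmere=20 Elkhorn=16 Fernhollow=3 Ironridge=13 Juniper=9 → close Dunmere (overflow 12)
  20÷5 = 4 each, +1 to first 0
Round 2: Briarlake=22 Elkhorn=20 Fernhollow=7 Ironridge=17 Juniper=13 → close Elkhorn (overflow 12)
  20÷4 = 5 each, +1 to first 0
Round 3: Briarlake=27 Fernhollow=12 Ironridge=22 Juniper=18 → close Briarlake (overflow 13)
  27÷3 = 9 each, +1 to first 0
Round 4: Fernhollow=21 Ironridge=31 Juniper=27 → close Ironridge (overflow 21)
  31÷2 = 15 each, +1 to first 1
Round 5: Fernhollow=37 Juniper=42 → close Juniper (overflow 34)
  42÷1 = 42 each, +1 to first 0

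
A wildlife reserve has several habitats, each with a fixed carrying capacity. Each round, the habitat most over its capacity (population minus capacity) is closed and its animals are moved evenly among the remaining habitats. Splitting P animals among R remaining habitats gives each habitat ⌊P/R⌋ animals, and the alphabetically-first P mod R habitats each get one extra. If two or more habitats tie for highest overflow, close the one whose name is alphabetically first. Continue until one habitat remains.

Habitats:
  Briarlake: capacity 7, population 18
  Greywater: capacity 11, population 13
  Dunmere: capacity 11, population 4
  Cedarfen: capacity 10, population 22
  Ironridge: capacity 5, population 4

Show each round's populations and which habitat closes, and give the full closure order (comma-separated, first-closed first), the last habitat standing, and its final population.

Round 1: Briarlake=18 Cedarfen=22 Dunmere=4 Greywater=13 Ironridge=4 → close Cedarfen (overflow 12)
  22÷4 = 5 each, +1 to first 2
Round 2: Briarlake=24 Dunmere=10 Greywater=18 Ironridge=9 → close Briarlake (overflow 17)
  24÷3 = 8 each, +1 to first 0
Round 3: Dunmere=18 Greywater=26 Ironridge=17 → close Greywater (overflow 15)
  26÷2 = 13 each, +1 to first 0
Round 4: Dunmere=31 Ironridge=30 → close Ironridge (overflow 25)
  30÷1 = 30 each, +1 to first 0

Closure order: Cedarfen, Briarlake, Greywater, Ironridge
Last habitat: Dunmere with 61 animals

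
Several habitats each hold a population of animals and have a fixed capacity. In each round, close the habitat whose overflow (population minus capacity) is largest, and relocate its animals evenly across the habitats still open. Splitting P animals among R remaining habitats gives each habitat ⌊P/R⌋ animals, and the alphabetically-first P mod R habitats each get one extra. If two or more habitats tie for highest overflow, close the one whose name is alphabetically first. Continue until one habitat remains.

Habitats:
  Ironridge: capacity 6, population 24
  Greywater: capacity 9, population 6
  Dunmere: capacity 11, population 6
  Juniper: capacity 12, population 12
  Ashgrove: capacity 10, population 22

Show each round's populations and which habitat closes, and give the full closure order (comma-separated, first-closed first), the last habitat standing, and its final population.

Round 1: Ashgrove=22 Dunmere=6 Greywater=6 Ironridge=24 Juniper=12 → close Ironridge (overflow 18)
  24÷4 = 6 each, +1 to first 0
Round 2: Ashgrove=28 Dunmere=12 Greywater=12 Juniper=18 → close Ashgrove (overflow 18)
  28÷3 = 9 each, +1 to first 1
Round 3: Dunmere=22 Greywater=21 Juniper=27 → close Juniper (overflow 15)
  27÷2 = 13 each, +1 to first 1
Round 4: Dunmere=36 Greywater=34 → close Dunmere (overflow 25)
  36÷1 = 36 each, +1 to first 0

Closure order: Ironridge, Ashgrove, Juniper, Dunmere
Last habitat: Greywater with 70 animals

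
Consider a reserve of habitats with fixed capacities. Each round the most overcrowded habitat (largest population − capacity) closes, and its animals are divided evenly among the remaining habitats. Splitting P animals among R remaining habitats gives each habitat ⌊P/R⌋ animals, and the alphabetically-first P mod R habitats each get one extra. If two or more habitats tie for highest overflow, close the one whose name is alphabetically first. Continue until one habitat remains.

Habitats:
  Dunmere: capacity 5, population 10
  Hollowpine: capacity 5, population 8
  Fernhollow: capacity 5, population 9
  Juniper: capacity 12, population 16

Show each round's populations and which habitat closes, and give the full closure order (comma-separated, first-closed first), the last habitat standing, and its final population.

Closure order: Dunmere, Fernhollow, Hollowpine
Last habitat: Juniper with 43 animals

Round 1: Dunmere=10 Fernhollow=9 Hollowpine=8 Juniper=16 → close Dunmere (overflow 5)
  10÷3 = 3 each, +1 to first 1
Round 2: Fernhollow=13 Hollowpine=11 Juniper=19 → close Fernhollow (overflow 8)
  13÷2 = 6 each, +1 to first 1
Round 3: Hollowpine=18 Juniper=25 → close Hollowpine (overflow 13)
  18÷1 = 18 each, +1 to first 0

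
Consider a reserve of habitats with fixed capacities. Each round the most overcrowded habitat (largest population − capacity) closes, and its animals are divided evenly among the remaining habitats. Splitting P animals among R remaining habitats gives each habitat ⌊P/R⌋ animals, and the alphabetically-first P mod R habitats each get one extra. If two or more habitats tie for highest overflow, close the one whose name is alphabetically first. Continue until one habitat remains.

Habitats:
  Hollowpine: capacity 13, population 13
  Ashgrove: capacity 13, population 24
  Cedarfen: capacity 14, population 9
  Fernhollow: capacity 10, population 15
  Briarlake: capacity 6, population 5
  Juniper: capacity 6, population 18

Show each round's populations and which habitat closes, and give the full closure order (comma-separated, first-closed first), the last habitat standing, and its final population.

Closure order: Juniper, Ashgrove, Fernhollow, Briarlake, Hollowpine
Last habitat: Cedarfen with 84 animals

Round 1: Ashgrove=24 Briarlake=5 Cedarfen=9 Fernhollow=15 Hollowpine=13 Juniper=18 → close Juniper (overflow 12)
  18÷5 = 3 each, +1 to first 3
Round 2: Ashgrove=28 Briarlake=9 Cedarfen=13 Fernhollow=18 Hollowpine=16 → close Ashgrove (overflow 15)
  28÷4 = 7 each, +1 to first 0
Round 3: Briarlake=16 Cedarfen=20 Fernhollow=25 Hollowpine=23 → close Fernhollow (overflow 15)
  25÷3 = 8 each, +1 to first 1
Round 4: Briarlake=25 Cedarfen=28 Hollowpine=31 → close Briarlake (overflow 19)
  25÷2 = 12 each, +1 to first 1
Round 5: Cedarfen=41 Hollowpine=43 → close Hollowpine (overflow 30)
  43÷1 = 43 each, +1 to first 0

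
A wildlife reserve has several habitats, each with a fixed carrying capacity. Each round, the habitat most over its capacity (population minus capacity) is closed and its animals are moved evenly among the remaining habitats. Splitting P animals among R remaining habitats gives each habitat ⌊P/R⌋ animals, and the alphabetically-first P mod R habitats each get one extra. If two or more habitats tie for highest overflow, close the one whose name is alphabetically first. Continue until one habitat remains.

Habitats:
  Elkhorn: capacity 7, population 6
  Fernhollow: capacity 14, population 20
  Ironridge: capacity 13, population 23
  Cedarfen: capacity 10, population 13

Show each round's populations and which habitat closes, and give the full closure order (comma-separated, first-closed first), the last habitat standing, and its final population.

Closure order: Ironridge, Fernhollow, Cedarfen
Last habitat: Elkhorn with 62 animals

Round 1: Cedarfen=13 Elkhorn=6 Fernhollow=20 Ironridge=23 → close Ironridge (overflow 10)
  23÷3 = 7 each, +1 to first 2
Round 2: Cedarfen=21 Elkhorn=14 Fernhollow=27 → close Fernhollow (overflow 13)
  27÷2 = 13 each, +1 to first 1
Round 3: Cedarfen=35 Elkhorn=27 → close Cedarfen (overflow 25)
  35÷1 = 35 each, +1 to first 0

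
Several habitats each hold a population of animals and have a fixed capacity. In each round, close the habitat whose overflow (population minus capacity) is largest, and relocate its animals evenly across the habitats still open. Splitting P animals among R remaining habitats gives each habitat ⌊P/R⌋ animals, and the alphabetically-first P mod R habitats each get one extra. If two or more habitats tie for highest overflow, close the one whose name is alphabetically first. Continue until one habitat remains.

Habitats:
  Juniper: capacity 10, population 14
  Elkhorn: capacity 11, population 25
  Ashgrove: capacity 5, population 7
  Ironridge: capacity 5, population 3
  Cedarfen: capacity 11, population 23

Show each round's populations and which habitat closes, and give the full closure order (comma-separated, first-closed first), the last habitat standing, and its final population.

Round 1: Ashgrove=7 Cedarfen=23 Elkhorn=25 Ironridge=3 Juniper=14 → close Elkhorn (overflow 14)
  25÷4 = 6 each, +1 to first 1
Round 2: Ashgrove=14 Cedarfen=29 Ironridge=9 Juniper=20 → close Cedarfen (overflow 18)
  29÷3 = 9 each, +1 to first 2
Round 3: Ashgrove=24 Ironridge=19 Juniper=29 → close Ashgrove (overflow 19)
  24÷2 = 12 each, +1 to first 0
Round 4: Ironridge=31 Juniper=41 → close Juniper (overflow 31)
  41÷1 = 41 each, +1 to first 0

Closure order: Elkhorn, Cedarfen, Ashgrove, Juniper
Last habitat: Ironridge with 72 animals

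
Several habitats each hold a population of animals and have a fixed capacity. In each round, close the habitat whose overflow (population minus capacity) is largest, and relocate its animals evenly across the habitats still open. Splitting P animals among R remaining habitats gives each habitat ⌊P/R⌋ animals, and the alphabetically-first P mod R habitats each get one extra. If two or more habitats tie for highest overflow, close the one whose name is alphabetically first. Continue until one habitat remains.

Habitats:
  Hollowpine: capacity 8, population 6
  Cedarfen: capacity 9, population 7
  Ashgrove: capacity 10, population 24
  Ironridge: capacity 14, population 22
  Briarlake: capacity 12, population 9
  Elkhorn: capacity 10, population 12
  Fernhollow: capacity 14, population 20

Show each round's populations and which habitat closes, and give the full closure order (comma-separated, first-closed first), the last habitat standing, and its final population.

Closure order: Ashgrove, Ironridge, Fernhollow, Elkhorn, Briarlake, Cedarfen
Last habitat: Hollowpine with 100 animals

Round 1: Ashgrove=24 Briarlake=9 Cedarfen=7 Elkhorn=12 Fernhollow=20 Hollowpine=6 Ironridge=22 → close Ashgrove (overflow 14)
  24÷6 = 4 each, +1 to first 0
Round 2: Briarlake=13 Cedarfen=11 Elkhorn=16 Fernhollow=24 Hollowpine=10 Ironridge=26 → close Ironridge (overflow 12)
  26÷5 = 5 each, +1 to first 1
Round 3: Briarlake=19 Cedarfen=16 Elkhorn=21 Fernhollow=29 Hollowpine=15 → close Fernhollow (overflow 15)
  29÷4 = 7 each, +1 to first 1
Round 4: Briarlake=27 Cedarfen=23 Elkhorn=28 Hollowpine=22 → close Elkhorn (overflow 18)
  28÷3 = 9 each, +1 to first 1
Round 5: Briarlake=37 Cedarfen=32 Hollowpine=31 → close Briarlake (overflow 25)
  37÷2 = 18 each, +1 to first 1
Round 6: Cedarfen=51 Hollowpine=49 → close Cedarfen (overflow 42)
  51÷1 = 51 each, +1 to first 0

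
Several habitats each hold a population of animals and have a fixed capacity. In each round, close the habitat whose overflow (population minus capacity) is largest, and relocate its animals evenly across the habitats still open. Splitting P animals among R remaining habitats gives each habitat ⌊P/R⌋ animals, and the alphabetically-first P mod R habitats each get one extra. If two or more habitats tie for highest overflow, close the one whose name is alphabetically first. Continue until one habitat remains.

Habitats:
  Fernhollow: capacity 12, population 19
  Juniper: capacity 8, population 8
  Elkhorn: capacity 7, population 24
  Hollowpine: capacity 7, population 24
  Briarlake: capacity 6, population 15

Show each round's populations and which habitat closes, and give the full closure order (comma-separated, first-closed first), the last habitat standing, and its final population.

Closure order: Elkhorn, Hollowpine, Briarlake, Fernhollow
Last habitat: Juniper with 90 animals

Round 1: Briarlake=15 Elkhorn=24 Fernhollow=19 Hollowpine=24 Juniper=8 → close Elkhorn (overflow 17)
  24÷4 = 6 each, +1 to first 0
Round 2: Briarlake=21 Fernhollow=25 Hollowpine=30 Juniper=14 → close Hollowpine (overflow 23)
  30÷3 = 10 each, +1 to first 0
Round 3: Briarlake=31 Fernhollow=35 Juniper=24 → close Briarlake (overflow 25)
  31÷2 = 15 each, +1 to first 1
Round 4: Fernhollow=51 Juniper=39 → close Fernhollow (overflow 39)
  51÷1 = 51 each, +1 to first 0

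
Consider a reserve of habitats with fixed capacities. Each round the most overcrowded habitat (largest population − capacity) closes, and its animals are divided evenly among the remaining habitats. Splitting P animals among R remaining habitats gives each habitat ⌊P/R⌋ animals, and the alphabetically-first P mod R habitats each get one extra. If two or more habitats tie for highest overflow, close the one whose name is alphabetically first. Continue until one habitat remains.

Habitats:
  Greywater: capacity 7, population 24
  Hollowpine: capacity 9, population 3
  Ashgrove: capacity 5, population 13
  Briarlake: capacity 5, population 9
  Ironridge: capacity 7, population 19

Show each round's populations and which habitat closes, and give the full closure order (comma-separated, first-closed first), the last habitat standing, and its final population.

Round 1: Ashgrove=13 Briarlake=9 Greywater=24 Hollowpine=3 Ironridge=19 → close Greywater (overflow 17)
  24÷4 = 6 each, +1 to first 0
Round 2: Ashgrove=19 Briarlake=15 Hollowpine=9 Ironridge=25 → close Ironridge (overflow 18)
  25÷3 = 8 each, +1 to first 1
Round 3: Ashgrove=28 Briarlake=23 Hollowpine=17 → close Ashgrove (overflow 23)
  28÷2 = 14 each, +1 to first 0
Round 4: Briarlake=37 Hollowpine=31 → close Briarlake (overflow 32)
  37÷1 = 37 each, +1 to first 0

Closure order: Greywater, Ironridge, Ashgrove, Briarlake
Last habitat: Hollowpine with 68 animals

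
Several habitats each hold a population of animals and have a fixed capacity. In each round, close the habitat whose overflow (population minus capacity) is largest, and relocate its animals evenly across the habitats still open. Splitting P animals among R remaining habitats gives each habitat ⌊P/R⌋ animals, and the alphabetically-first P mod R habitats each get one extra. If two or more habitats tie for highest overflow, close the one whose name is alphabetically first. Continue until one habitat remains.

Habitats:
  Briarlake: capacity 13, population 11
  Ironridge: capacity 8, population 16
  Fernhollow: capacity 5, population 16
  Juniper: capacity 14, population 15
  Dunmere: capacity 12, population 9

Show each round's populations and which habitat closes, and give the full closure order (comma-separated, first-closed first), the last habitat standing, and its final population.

Round 1: Briarlake=11 Dunmere=9 Fernhollow=16 Ironridge=16 Juniper=15 → close Fernhollow (overflow 11)
  16÷4 = 4 each, +1 to first 0
Round 2: Briarlake=15 Dunmere=13 Ironridge=20 Juniper=19 → close Ironridge (overflow 12)
  20÷3 = 6 each, +1 to first 2
Round 3: Briarlake=22 Dunmere=20 Juniper=25 → close Juniper (overflow 11)
  25÷2 = 12 each, +1 to first 1
Round 4: Briarlake=35 Dunmere=32 → close Briarlake (overflow 22)
  35÷1 = 35 each, +1 to first 0

Closure order: Fernhollow, Ironridge, Juniper, Briarlake
Last habitat: Dunmere with 67 animals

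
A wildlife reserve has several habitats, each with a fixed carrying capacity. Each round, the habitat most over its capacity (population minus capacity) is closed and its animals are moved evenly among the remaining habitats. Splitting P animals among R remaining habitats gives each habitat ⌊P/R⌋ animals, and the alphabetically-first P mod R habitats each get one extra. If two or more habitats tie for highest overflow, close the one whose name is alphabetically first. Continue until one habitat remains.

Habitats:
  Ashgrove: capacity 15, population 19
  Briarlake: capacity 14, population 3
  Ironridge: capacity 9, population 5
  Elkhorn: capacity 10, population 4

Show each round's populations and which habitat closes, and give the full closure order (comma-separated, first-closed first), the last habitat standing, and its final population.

Closure order: Ashgrove, Ironridge, Elkhorn
Last habitat: Briarlake with 31 animals

Round 1: Ashgrove=19 Briarlake=3 Elkhorn=4 Ironridge=5 → close Ashgrove (overflow 4)
  19÷3 = 6 each, +1 to first 1
Round 2: Briarlake=10 Elkhorn=10 Ironridge=11 → close Ironridge (overflow 2)
  11÷2 = 5 each, +1 to first 1
Round 3: Briarlake=16 Elkhorn=15 → close Elkhorn (overflow 5)
  15÷1 = 15 each, +1 to first 0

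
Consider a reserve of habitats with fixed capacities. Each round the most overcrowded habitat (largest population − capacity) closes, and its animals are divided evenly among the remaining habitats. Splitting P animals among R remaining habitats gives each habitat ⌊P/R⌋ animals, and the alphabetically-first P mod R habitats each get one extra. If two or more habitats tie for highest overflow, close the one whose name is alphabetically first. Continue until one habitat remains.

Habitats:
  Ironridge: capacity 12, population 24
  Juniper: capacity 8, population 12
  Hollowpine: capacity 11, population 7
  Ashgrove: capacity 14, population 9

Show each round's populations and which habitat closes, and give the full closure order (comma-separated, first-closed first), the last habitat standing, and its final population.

Closure order: Ironridge, Juniper, Hollowpine
Last habitat: Ashgrove with 52 animals

Round 1: Ashgrove=9 Hollowpine=7 Ironridge=24 Juniper=12 → close Ironridge (overflow 12)
  24÷3 = 8 each, +1 to first 0
Round 2: Ashgrove=17 Hollowpine=15 Juniper=20 → close Juniper (overflow 12)
  20÷2 = 10 each, +1 to first 0
Round 3: Ashgrove=27 Hollowpine=25 → close Hollowpine (overflow 14)
  25÷1 = 25 each, +1 to first 0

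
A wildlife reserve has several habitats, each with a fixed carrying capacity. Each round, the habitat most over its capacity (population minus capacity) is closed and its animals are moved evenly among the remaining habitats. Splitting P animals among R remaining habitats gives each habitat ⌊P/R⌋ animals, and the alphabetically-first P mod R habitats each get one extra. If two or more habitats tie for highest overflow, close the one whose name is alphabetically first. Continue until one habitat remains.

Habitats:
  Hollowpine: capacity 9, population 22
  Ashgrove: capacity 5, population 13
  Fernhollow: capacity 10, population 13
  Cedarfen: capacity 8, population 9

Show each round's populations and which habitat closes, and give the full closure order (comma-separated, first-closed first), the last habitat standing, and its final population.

Round 1: Ashgrove=13 Cedarfen=9 Fernhollow=13 Hollowpine=22 → close Hollowpine (overflow 13)
  22÷3 = 7 each, +1 to first 1
Round 2: Ashgrove=21 Cedarfen=16 Fernhollow=20 → close Ashgrove (overflow 16)
  21÷2 = 10 each, +1 to first 1
Round 3: Cedarfen=27 Fernhollow=30 → close Fernhollow (overflow 20)
  30÷1 = 30 each, +1 to first 0

Closure order: Hollowpine, Ashgrove, Fernhollow
Last habitat: Cedarfen with 57 animals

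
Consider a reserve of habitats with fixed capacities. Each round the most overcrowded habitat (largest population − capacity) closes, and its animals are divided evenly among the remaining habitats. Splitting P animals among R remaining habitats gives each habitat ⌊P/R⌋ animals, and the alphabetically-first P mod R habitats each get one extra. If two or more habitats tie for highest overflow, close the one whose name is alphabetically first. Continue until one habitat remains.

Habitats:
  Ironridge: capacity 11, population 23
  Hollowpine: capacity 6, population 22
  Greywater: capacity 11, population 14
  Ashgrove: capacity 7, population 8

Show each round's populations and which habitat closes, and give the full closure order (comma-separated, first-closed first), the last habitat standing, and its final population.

Closure order: Hollowpine, Ironridge, Greywater
Last habitat: Ashgrove with 67 animals

Round 1: Ashgrove=8 Greywater=14 Hollowpine=22 Ironridge=23 → close Hollowpine (overflow 16)
  22÷3 = 7 each, +1 to first 1
Round 2: Ashgrove=16 Greywater=21 Ironridge=30 → close Ironridge (overflow 19)
  30÷2 = 15 each, +1 to first 0
Round 3: Ashgrove=31 Greywater=36 → close Greywater (overflow 25)
  36÷1 = 36 each, +1 to first 0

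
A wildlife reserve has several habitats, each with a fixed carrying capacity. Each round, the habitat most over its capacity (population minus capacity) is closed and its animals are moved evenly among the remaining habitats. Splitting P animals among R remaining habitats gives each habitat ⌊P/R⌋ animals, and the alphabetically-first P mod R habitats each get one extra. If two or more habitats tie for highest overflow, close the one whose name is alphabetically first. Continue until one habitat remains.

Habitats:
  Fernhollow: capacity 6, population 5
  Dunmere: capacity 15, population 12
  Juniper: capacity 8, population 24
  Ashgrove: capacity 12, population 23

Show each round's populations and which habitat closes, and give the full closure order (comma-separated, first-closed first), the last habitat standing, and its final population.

Round 1: Ashgrove=23 Dunmere=12 Fernhollow=5 Juniper=24 → close Juniper (overflow 16)
  24÷3 = 8 each, +1 to first 0
Round 2: Ashgrove=31 Dunmere=20 Fernhollow=13 → close Ashgrove (overflow 19)
  31÷2 = 15 each, +1 to first 1
Round 3: Dunmere=36 Fernhollow=28 → close Fernhollow (overflow 22)
  28÷1 = 28 each, +1 to first 0

Closure order: Juniper, Ashgrove, Fernhollow
Last habitat: Dunmere with 64 animals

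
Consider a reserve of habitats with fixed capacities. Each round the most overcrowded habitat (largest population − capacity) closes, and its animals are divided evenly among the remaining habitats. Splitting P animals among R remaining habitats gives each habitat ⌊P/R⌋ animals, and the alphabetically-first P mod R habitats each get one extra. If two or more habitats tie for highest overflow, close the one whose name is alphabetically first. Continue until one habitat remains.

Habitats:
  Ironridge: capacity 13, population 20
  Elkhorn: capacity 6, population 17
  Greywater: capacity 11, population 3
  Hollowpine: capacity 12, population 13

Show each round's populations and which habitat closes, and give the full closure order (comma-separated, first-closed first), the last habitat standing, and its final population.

Round 1: Elkhorn=17 Greywater=3 Hollowpine=13 Ironridge=20 → close Elkhorn (overflow 11)
  17÷3 = 5 each, +1 to first 2
Round 2: Greywater=9 Hollowpine=19 Ironridge=25 → close Ironridge (overflow 12)
  25÷2 = 12 each, +1 to first 1
Round 3: Greywater=22 Hollowpine=31 → close Hollowpine (overflow 19)
  31÷1 = 31 each, +1 to first 0

Closure order: Elkhorn, Ironridge, Hollowpine
Last habitat: Greywater with 53 animals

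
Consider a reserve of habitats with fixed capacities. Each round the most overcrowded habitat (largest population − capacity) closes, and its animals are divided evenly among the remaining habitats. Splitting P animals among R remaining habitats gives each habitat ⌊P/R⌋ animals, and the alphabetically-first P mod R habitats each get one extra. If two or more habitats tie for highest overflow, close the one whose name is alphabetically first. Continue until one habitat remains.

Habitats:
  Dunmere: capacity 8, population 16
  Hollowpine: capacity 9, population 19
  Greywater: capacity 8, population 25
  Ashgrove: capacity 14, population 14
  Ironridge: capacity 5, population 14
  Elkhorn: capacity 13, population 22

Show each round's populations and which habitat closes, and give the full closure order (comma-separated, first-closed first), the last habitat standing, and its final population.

Closure order: Greywater, Hollowpine, Elkhorn, Ironridge, Dunmere
Last habitat: Ashgrove with 110 animals

Round 1: Ashgrove=14 Dunmere=16 Elkhorn=22 Greywater=25 Hollowpine=19 Ironridge=14 → close Greywater (overflow 17)
  25÷5 = 5 each, +1 to first 0
Round 2: Ashgrove=19 Dunmere=21 Elkhorn=27 Hollowpine=24 Ironridge=19 → close Hollowpine (overflow 15)
  24÷4 = 6 each, +1 to first 0
Round 3: Ashgrove=25 Dunmere=27 Elkhorn=33 Ironridge=25 → close Elkhorn (overflow 20)
  33÷3 = 11 each, +1 to first 0
Round 4: Ashgrove=36 Dunmere=38 Ironridge=36 → close Ironridge (overflow 31)
  36÷2 = 18 each, +1 to first 0
Round 5: Ashgrove=54 Dunmere=56 → close Dunmere (overflow 48)
  56÷1 = 56 each, +1 to first 0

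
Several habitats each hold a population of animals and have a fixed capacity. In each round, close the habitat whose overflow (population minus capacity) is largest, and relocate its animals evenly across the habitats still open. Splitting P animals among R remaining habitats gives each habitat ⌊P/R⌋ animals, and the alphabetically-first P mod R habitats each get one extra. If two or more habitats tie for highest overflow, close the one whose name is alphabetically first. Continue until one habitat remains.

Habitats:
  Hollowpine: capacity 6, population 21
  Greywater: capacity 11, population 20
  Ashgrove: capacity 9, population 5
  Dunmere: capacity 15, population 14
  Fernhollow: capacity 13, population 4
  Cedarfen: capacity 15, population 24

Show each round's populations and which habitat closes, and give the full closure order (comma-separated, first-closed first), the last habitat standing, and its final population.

Round 1: Ashgrove=5 Cedarfen=24 Dunmere=14 Fernhollow=4 Greywater=20 Hollowpine=21 → close Hollowpine (overflow 15)
  21÷5 = 4 each, +1 to first 1
Round 2: Ashgrove=10 Cedarfen=28 Dunmere=18 Fernhollow=8 Greywater=24 → close Cedarfen (overflow 13)
  28÷4 = 7 each, +1 to first 0
Round 3: Ashgrove=17 Dunmere=25 Fernhollow=15 Greywater=31 → close Greywater (overflow 20)
  31÷3 = 10 each, +1 to first 1
Round 4: Ashgrove=28 Dunmere=35 Fernhollow=25 → close Dunmere (overflow 20)
  35÷2 = 17 each, +1 to first 1
Round 5: Ashgrove=46 Fernhollow=42 → close Ashgrove (overflow 37)
  46÷1 = 46 each, +1 to first 0

Closure order: Hollowpine, Cedarfen, Greywater, Dunmere, Ashgrove
Last habitat: Fernhollow with 88 animals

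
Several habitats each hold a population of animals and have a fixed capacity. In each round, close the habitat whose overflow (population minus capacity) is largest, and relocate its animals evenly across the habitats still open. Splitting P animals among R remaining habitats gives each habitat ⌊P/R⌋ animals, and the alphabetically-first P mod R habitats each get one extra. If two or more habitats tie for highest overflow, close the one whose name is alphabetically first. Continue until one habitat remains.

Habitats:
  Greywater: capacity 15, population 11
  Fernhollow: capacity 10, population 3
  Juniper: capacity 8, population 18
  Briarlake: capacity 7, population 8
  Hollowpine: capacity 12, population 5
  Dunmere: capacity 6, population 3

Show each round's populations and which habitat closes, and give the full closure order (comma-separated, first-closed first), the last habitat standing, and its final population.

Closure order: Juniper, Briarlake, Dunmere, Greywater, Fernhollow
Last habitat: Hollowpine with 48 animals

Round 1: Briarlake=8 Dunmere=3 Fernhollow=3 Greywater=11 Hollowpine=5 Juniper=18 → close Juniper (overflow 10)
  18÷5 = 3 each, +1 to first 3
Round 2: Briarlake=12 Dunmere=7 Fernhollow=7 Greywater=14 Hollowpine=8 → close Briarlake (overflow 5)
  12÷4 = 3 each, +1 to first 0
Round 3: Dunmere=10 Fernhollow=10 Greywater=17 Hollowpine=11 → close Dunmere (overflow 4)
  10÷3 = 3 each, +1 to first 1
Round 4: Fernhollow=14 Greywater=20 Hollowpine=14 → close Greywater (overflow 5)
  20÷2 = 10 each, +1 to first 0
Round 5: Fernhollow=24 Hollowpine=24 → close Fernhollow (overflow 14)
  24÷1 = 24 each, +1 to first 0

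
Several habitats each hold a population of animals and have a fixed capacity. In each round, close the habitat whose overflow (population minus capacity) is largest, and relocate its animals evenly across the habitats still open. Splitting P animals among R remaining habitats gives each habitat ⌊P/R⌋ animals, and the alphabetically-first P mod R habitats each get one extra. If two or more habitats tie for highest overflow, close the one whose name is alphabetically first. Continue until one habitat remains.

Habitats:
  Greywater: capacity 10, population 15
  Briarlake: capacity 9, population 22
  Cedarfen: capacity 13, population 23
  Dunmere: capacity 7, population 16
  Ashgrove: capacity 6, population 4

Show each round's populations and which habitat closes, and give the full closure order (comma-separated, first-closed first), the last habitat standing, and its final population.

Round 1: Ashgrove=4 Briarlake=22 Cedarfen=23 Dunmere=16 Greywater=15 → close Briarlake (overflow 13)
  22÷4 = 5 each, +1 to first 2
Round 2: Ashgrove=10 Cedarfen=29 Dunmere=21 Greywater=20 → close Cedarfen (overflow 16)
  29÷3 = 9 each, +1 to first 2
Round 3: Ashgrove=20 Dunmere=31 Greywater=29 → close Dunmere (overflow 24)
  31÷2 = 15 each, +1 to first 1
Round 4: Ashgrove=36 Greywater=44 → close Greywater (overflow 34)
  44÷1 = 44 each, +1 to first 0

Closure order: Briarlake, Cedarfen, Dunmere, Greywater
Last habitat: Ashgrove with 80 animals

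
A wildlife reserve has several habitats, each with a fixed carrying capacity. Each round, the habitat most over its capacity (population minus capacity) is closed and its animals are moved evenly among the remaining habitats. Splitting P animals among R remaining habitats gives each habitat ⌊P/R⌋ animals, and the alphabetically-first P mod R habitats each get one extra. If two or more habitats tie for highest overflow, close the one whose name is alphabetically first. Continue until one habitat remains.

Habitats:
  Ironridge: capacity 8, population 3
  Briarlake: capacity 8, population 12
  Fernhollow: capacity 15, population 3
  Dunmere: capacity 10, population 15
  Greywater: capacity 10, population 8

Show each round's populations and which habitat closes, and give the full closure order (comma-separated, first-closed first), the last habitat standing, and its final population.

Round 1: Briarlake=12 Dunmere=15 Fernhollow=3 Greywater=8 Ironridge=3 → close Dunmere (overflow 5)
  15÷4 = 3 each, +1 to first 3
Round 2: Briarlake=16 Fernhollow=7 Greywater=12 Ironridge=6 → close Briarlake (overflow 8)
  16÷3 = 5 each, +1 to first 1
Round 3: Fernhollow=13 Greywater=17 Ironridge=11 → close Greywater (overflow 7)
  17÷2 = 8 each, +1 to first 1
Round 4: Fernhollow=22 Ironridge=19 → close Ironridge (overflow 11)
  19÷1 = 19 each, +1 to first 0

Closure order: Dunmere, Briarlake, Greywater, Ironridge
Last habitat: Fernhollow with 41 animals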